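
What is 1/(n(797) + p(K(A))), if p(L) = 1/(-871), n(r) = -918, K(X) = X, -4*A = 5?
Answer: -871/799579 ≈ -0.0010893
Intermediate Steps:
A = -5/4 (A = -1/4*5 = -5/4 ≈ -1.2500)
p(L) = -1/871
1/(n(797) + p(K(A))) = 1/(-918 - 1/871) = 1/(-799579/871) = -871/799579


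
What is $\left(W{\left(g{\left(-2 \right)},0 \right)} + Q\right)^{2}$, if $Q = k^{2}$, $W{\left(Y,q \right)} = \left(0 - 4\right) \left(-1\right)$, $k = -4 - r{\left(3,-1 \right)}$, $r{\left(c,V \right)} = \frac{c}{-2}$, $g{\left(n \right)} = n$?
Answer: $\frac{1681}{16} \approx 105.06$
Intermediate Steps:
$r{\left(c,V \right)} = - \frac{c}{2}$ ($r{\left(c,V \right)} = c \left(- \frac{1}{2}\right) = - \frac{c}{2}$)
$k = - \frac{5}{2}$ ($k = -4 - \left(- \frac{1}{2}\right) 3 = -4 - - \frac{3}{2} = -4 + \frac{3}{2} = - \frac{5}{2} \approx -2.5$)
$W{\left(Y,q \right)} = 4$ ($W{\left(Y,q \right)} = \left(-4\right) \left(-1\right) = 4$)
$Q = \frac{25}{4}$ ($Q = \left(- \frac{5}{2}\right)^{2} = \frac{25}{4} \approx 6.25$)
$\left(W{\left(g{\left(-2 \right)},0 \right)} + Q\right)^{2} = \left(4 + \frac{25}{4}\right)^{2} = \left(\frac{41}{4}\right)^{2} = \frac{1681}{16}$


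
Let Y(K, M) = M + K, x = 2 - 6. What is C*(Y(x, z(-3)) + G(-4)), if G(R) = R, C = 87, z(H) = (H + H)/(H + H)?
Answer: -609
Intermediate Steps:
z(H) = 1 (z(H) = (2*H)/((2*H)) = (2*H)*(1/(2*H)) = 1)
x = -4
Y(K, M) = K + M
C*(Y(x, z(-3)) + G(-4)) = 87*((-4 + 1) - 4) = 87*(-3 - 4) = 87*(-7) = -609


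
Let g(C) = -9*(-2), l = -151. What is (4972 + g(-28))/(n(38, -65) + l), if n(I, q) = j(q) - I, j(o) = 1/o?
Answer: -162175/6143 ≈ -26.400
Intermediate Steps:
n(I, q) = 1/q - I
g(C) = 18
(4972 + g(-28))/(n(38, -65) + l) = (4972 + 18)/((1/(-65) - 1*38) - 151) = 4990/((-1/65 - 38) - 151) = 4990/(-2471/65 - 151) = 4990/(-12286/65) = 4990*(-65/12286) = -162175/6143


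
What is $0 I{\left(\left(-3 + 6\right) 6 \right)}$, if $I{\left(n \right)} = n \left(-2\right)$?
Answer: $0$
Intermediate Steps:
$I{\left(n \right)} = - 2 n$
$0 I{\left(\left(-3 + 6\right) 6 \right)} = 0 \left(- 2 \left(-3 + 6\right) 6\right) = 0 \left(- 2 \cdot 3 \cdot 6\right) = 0 \left(\left(-2\right) 18\right) = 0 \left(-36\right) = 0$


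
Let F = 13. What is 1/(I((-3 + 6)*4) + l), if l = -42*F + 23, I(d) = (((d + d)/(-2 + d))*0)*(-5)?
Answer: -1/523 ≈ -0.0019120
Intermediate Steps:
I(d) = 0 (I(d) = (((2*d)/(-2 + d))*0)*(-5) = ((2*d/(-2 + d))*0)*(-5) = 0*(-5) = 0)
l = -523 (l = -42*13 + 23 = -546 + 23 = -523)
1/(I((-3 + 6)*4) + l) = 1/(0 - 523) = 1/(-523) = -1/523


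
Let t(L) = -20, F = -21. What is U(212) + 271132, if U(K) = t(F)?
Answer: 271112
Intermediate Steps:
U(K) = -20
U(212) + 271132 = -20 + 271132 = 271112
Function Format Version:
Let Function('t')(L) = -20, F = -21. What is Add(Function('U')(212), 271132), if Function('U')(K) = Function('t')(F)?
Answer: 271112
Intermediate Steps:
Function('U')(K) = -20
Add(Function('U')(212), 271132) = Add(-20, 271132) = 271112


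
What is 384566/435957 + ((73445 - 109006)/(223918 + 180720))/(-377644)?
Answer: 58765204803800429/66618202420338504 ≈ 0.88212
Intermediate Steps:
384566/435957 + ((73445 - 109006)/(223918 + 180720))/(-377644) = 384566*(1/435957) - 35561/404638*(-1/377644) = 384566/435957 - 35561*1/404638*(-1/377644) = 384566/435957 - 35561/404638*(-1/377644) = 384566/435957 + 35561/152809112872 = 58765204803800429/66618202420338504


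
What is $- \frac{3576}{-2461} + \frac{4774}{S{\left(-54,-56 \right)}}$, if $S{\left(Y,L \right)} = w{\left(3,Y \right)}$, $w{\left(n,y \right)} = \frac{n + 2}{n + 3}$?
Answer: $\frac{70510764}{12305} \approx 5730.3$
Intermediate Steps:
$w{\left(n,y \right)} = \frac{2 + n}{3 + n}$
$S{\left(Y,L \right)} = \frac{5}{6}$ ($S{\left(Y,L \right)} = \frac{2 + 3}{3 + 3} = \frac{1}{6} \cdot 5 = \frac{5}{6}$)
$- \frac{3576}{-2461} + \frac{4774}{S{\left(-54,-56 \right)}} = - \frac{3576}{-2461} + \frac{4774}{\frac{5}{6}} = \left(-3576\right) \left(- \frac{1}{2461}\right) + 4774 \cdot \frac{6}{5} = \frac{3576}{2461} + \frac{28644}{5} = \frac{70510764}{12305}$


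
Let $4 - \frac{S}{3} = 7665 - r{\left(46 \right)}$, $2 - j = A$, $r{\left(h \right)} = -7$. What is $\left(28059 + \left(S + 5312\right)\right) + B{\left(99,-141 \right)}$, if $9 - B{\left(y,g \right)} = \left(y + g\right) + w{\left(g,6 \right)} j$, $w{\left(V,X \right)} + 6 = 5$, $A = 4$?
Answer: $10416$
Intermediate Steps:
$w{\left(V,X \right)} = -1$ ($w{\left(V,X \right)} = -6 + 5 = -1$)
$j = -2$ ($j = 2 - 4 = -2$)
$S = -23004$ ($S = 12 - 3 \left(7665 - -7\right) = 12 - 3 \left(7665 + 7\right) = 12 - 23016 = -23004$)
$B{\left(y,g \right)} = 7 - g - y$ ($B{\left(y,g \right)} = 9 - \left(\left(y + g\right) - -2\right) = 9 - \left(\left(g + y\right) + 2\right) = 9 - \left(2 + g + y\right) = 7 - g - y$)
$\left(28059 + \left(S + 5312\right)\right) + B{\left(99,-141 \right)} = \left(28059 + \left(-23004 + 5312\right)\right) - -49 = \left(28059 - 17692\right) + \left(7 + 141 - 99\right) = 10367 + 49 = 10416$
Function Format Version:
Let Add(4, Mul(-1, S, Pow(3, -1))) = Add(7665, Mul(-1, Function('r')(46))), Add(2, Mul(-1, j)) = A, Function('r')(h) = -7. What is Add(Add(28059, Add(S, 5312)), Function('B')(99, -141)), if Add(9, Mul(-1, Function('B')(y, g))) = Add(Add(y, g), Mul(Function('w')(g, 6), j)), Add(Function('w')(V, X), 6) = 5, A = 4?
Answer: 10416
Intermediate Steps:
Function('w')(V, X) = -1 (Function('w')(V, X) = Add(-6, 5) = -1)
j = -2 (j = Add(2, Mul(-1, 4)) = Add(2, -4) = -2)
S = -23004 (S = Add(12, Mul(-3, Add(7665, Mul(-1, -7)))) = Add(12, Mul(-3, Add(7665, 7))) = Add(12, Mul(-3, 7672)) = Add(12, -23016) = -23004)
Function('B')(y, g) = Add(7, Mul(-1, g), Mul(-1, y)) (Function('B')(y, g) = Add(9, Mul(-1, Add(Add(y, g), Mul(-1, -2)))) = Add(9, Mul(-1, Add(Add(g, y), 2))) = Add(9, Mul(-1, Add(2, g, y))) = Add(9, Add(-2, Mul(-1, g), Mul(-1, y))) = Add(7, Mul(-1, g), Mul(-1, y)))
Add(Add(28059, Add(S, 5312)), Function('B')(99, -141)) = Add(Add(28059, Add(-23004, 5312)), Add(7, Mul(-1, -141), Mul(-1, 99))) = Add(Add(28059, -17692), Add(7, 141, -99)) = Add(10367, 49) = 10416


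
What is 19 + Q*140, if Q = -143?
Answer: -20001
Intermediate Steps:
19 + Q*140 = 19 - 143*140 = 19 - 20020 = -20001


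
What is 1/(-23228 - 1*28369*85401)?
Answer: -1/4406435397 ≈ -2.2694e-10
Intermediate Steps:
1/(-23228 - 1*28369*85401) = (1/85401)/(-23228 - 28369) = (1/85401)/(-51597) = -1/51597*1/85401 = -1/4406435397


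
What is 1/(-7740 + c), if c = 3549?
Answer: -1/4191 ≈ -0.00023861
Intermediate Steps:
1/(-7740 + c) = 1/(-7740 + 3549) = 1/(-4191) = -1/4191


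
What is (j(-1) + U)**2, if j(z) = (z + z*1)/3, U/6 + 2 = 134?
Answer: 5635876/9 ≈ 6.2621e+5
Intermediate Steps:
U = 792 (U = -12 + 6*134 = -12 + 804 = 792)
j(z) = 2*z/3 (j(z) = (z + z)*(1/3) = (2*z)*(1/3) = 2*z/3)
(j(-1) + U)**2 = ((2/3)*(-1) + 792)**2 = (-2/3 + 792)**2 = (2374/3)**2 = 5635876/9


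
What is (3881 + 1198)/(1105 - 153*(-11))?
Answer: 5079/2788 ≈ 1.8217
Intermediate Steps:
(3881 + 1198)/(1105 - 153*(-11)) = 5079/(1105 + 1683) = 5079/2788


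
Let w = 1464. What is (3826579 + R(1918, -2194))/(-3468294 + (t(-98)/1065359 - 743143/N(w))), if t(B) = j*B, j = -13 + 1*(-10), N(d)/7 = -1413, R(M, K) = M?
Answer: -40342656467068893/36546237912279835 ≈ -1.1039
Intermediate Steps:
N(d) = -9891 (N(d) = 7*(-1413) = -9891)
j = -23 (j = -13 - 10 = -23)
t(B) = -23*B
(3826579 + R(1918, -2194))/(-3468294 + (t(-98)/1065359 - 743143/N(w))) = (3826579 + 1918)/(-3468294 + (-23*(-98)/1065359 - 743143/(-9891))) = 3828497/(-3468294 + (2254*(1/1065359) - 743143*(-1/9891))) = 3828497/(-3468294 + (2254/1065359 + 743143/9891)) = 3828497/(-3468294 + 791736377651/10537465869) = 3828497/(-36546237912279835/10537465869) = 3828497*(-10537465869/36546237912279835) = -40342656467068893/36546237912279835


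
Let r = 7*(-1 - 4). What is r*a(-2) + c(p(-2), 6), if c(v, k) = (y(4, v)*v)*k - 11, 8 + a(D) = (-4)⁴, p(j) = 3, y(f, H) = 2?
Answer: -8655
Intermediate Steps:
a(D) = 248 (a(D) = -8 + (-4)⁴ = -8 + 256 = 248)
r = -35 (r = 7*(-5) = -35)
c(v, k) = -11 + 2*k*v (c(v, k) = (2*v)*k - 11 = 2*k*v - 11 = -11 + 2*k*v)
r*a(-2) + c(p(-2), 6) = -35*248 + (-11 + 2*6*3) = -8680 + (-11 + 36) = -8680 + 25 = -8655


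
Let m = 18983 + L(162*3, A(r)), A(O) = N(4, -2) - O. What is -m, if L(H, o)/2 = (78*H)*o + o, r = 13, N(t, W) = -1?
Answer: 1042469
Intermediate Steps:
A(O) = -1 - O
L(H, o) = 2*o + 156*H*o (L(H, o) = 2*((78*H)*o + o) = 2*(78*H*o + o) = 2*(o + 78*H*o) = 2*o + 156*H*o)
m = -1042469 (m = 18983 + 2*(-1 - 1*13)*(1 + 78*(162*3)) = 18983 + 2*(-1 - 13)*(1 + 78*486) = 18983 + 2*(-14)*(1 + 37908) = 18983 + 2*(-14)*37909 = 18983 - 1061452 = -1042469)
-m = -1*(-1042469) = 1042469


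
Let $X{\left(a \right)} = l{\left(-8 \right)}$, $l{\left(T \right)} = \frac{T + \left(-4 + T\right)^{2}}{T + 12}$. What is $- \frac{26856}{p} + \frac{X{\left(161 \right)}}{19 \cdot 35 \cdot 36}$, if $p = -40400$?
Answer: $\frac{2013457}{3022425} \approx 0.66617$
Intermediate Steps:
$l{\left(T \right)} = \frac{T + \left(-4 + T\right)^{2}}{12 + T}$
$X{\left(a \right)} = 34$ ($X{\left(a \right)} = \frac{-8 + \left(-4 - 8\right)^{2}}{12 - 8} = \frac{-8 + \left(-12\right)^{2}}{4} = \frac{-8 + 144}{4} = \frac{1}{4} \cdot 136 = 34$)
$- \frac{26856}{p} + \frac{X{\left(161 \right)}}{19 \cdot 35 \cdot 36} = - \frac{26856}{-40400} + \frac{34}{19 \cdot 35 \cdot 36} = \left(-26856\right) \left(- \frac{1}{40400}\right) + \frac{34}{665 \cdot 36} = \frac{3357}{5050} + \frac{34}{23940} = \frac{3357}{5050} + 34 \cdot \frac{1}{23940} = \frac{3357}{5050} + \frac{17}{11970} = \frac{2013457}{3022425}$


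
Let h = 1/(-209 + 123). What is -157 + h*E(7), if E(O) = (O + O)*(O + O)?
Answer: -6849/43 ≈ -159.28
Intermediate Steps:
E(O) = 4*O² (E(O) = (2*O)*(2*O) = 4*O²)
h = -1/86 (h = 1/(-86) = -1/86 ≈ -0.011628)
-157 + h*E(7) = -157 - 2*7²/43 = -157 - 2*49/43 = -157 - 1/86*196 = -157 - 98/43 = -6849/43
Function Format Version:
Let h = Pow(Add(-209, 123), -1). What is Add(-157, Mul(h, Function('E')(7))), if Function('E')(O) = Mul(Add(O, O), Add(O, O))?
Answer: Rational(-6849, 43) ≈ -159.28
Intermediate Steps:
Function('E')(O) = Mul(4, Pow(O, 2)) (Function('E')(O) = Mul(Mul(2, O), Mul(2, O)) = Mul(4, Pow(O, 2)))
h = Rational(-1, 86) (h = Pow(-86, -1) = Rational(-1, 86) ≈ -0.011628)
Add(-157, Mul(h, Function('E')(7))) = Add(-157, Mul(Rational(-1, 86), Mul(4, Pow(7, 2)))) = Add(-157, Mul(Rational(-1, 86), Mul(4, 49))) = Add(-157, Mul(Rational(-1, 86), 196)) = Add(-157, Rational(-98, 43)) = Rational(-6849, 43)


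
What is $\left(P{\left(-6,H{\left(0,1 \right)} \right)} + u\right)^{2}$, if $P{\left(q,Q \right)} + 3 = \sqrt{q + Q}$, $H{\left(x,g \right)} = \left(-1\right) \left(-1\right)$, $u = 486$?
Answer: $\left(483 + i \sqrt{5}\right)^{2} \approx 2.3328 \cdot 10^{5} + 2160.0 i$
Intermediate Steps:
$H{\left(x,g \right)} = 1$
$P{\left(q,Q \right)} = -3 + \sqrt{Q + q}$ ($P{\left(q,Q \right)} = -3 + \sqrt{q + Q} = -3 + \sqrt{Q + q}$)
$\left(P{\left(-6,H{\left(0,1 \right)} \right)} + u\right)^{2} = \left(\left(-3 + \sqrt{1 - 6}\right) + 486\right)^{2} = \left(\left(-3 + \sqrt{-5}\right) + 486\right)^{2} = \left(\left(-3 + i \sqrt{5}\right) + 486\right)^{2} = \left(483 + i \sqrt{5}\right)^{2}$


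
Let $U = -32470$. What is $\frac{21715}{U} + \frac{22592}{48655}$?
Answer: $- \frac{64596217}{315965570} \approx -0.20444$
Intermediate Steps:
$\frac{21715}{U} + \frac{22592}{48655} = \frac{21715}{-32470} + \frac{22592}{48655} = 21715 \left(- \frac{1}{32470}\right) + 22592 \cdot \frac{1}{48655} = - \frac{4343}{6494} + \frac{22592}{48655} = - \frac{64596217}{315965570}$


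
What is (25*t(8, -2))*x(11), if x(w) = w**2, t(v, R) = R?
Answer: -6050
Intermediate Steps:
(25*t(8, -2))*x(11) = (25*(-2))*11**2 = -50*121 = -6050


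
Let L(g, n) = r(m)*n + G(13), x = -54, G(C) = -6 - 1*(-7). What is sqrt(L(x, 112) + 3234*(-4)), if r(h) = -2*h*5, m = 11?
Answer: I*sqrt(25255) ≈ 158.92*I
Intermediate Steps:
G(C) = 1 (G(C) = -6 + 7 = 1)
r(h) = -10*h
L(g, n) = 1 - 110*n (L(g, n) = (-10*11)*n + 1 = -110*n + 1 = 1 - 110*n)
sqrt(L(x, 112) + 3234*(-4)) = sqrt((1 - 110*112) + 3234*(-4)) = sqrt((1 - 12320) - 12936) = sqrt(-12319 - 12936) = sqrt(-25255) = I*sqrt(25255)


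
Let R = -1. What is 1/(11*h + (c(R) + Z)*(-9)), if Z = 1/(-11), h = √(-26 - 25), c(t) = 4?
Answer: -1419/298820 - 1331*I*√51/896460 ≈ -0.0047487 - 0.010603*I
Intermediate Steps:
h = I*√51 (h = √(-51) = I*√51 ≈ 7.1414*I)
Z = -1/11 ≈ -0.090909
1/(11*h + (c(R) + Z)*(-9)) = 1/(11*(I*√51) + (4 - 1/11)*(-9)) = 1/(11*I*√51 + (43/11)*(-9)) = 1/(11*I*√51 - 387/11) = 1/(-387/11 + 11*I*√51)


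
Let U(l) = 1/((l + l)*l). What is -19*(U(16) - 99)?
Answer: 963053/512 ≈ 1881.0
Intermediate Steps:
U(l) = 1/(2*l²) (U(l) = 1/(((2*l))*l) = (1/(2*l))/l = 1/(2*l²))
-19*(U(16) - 99) = -19*((½)/16² - 99) = -19*((½)*(1/256) - 99) = -19*(1/512 - 99) = -19*(-50687/512) = 963053/512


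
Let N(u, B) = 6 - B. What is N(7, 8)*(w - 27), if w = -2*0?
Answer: 54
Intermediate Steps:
w = 0
N(7, 8)*(w - 27) = (6 - 1*8)*(0 - 27) = (6 - 8)*(-27) = -2*(-27) = 54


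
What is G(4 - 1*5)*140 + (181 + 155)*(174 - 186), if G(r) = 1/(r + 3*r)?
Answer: -4067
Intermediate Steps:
G(r) = 1/(4*r)
G(4 - 1*5)*140 + (181 + 155)*(174 - 186) = (1/(4*(4 - 1*5)))*140 + (181 + 155)*(174 - 186) = (1/(4*(4 - 5)))*140 + 336*(-12) = ((¼)/(-1))*140 - 4032 = ((¼)*(-1))*140 - 4032 = -¼*140 - 4032 = -35 - 4032 = -4067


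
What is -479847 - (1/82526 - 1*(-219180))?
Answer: -57687902203/82526 ≈ -6.9903e+5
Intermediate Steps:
-479847 - (1/82526 - 1*(-219180)) = -479847 - (1/82526 + 219180) = -479847 - 1*18088048681/82526 = -479847 - 18088048681/82526 = -57687902203/82526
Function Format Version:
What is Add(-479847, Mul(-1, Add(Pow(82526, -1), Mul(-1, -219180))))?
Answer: Rational(-57687902203, 82526) ≈ -6.9903e+5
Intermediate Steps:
Add(-479847, Mul(-1, Add(Pow(82526, -1), Mul(-1, -219180)))) = Add(-479847, Mul(-1, Add(Rational(1, 82526), 219180))) = Add(-479847, Mul(-1, Rational(18088048681, 82526))) = Add(-479847, Rational(-18088048681, 82526)) = Rational(-57687902203, 82526)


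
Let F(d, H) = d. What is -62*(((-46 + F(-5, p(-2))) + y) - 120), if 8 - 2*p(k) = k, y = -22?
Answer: 11966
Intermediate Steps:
p(k) = 4 - k/2
-62*(((-46 + F(-5, p(-2))) + y) - 120) = -62*(((-46 - 5) - 22) - 120) = -62*((-51 - 22) - 120) = -62*(-73 - 120) = -62*(-193) = 11966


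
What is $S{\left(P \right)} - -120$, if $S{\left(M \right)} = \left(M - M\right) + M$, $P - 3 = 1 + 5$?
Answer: $129$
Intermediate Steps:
$P = 9$ ($P = 3 + \left(1 + 5\right) = 3 + 6 = 9$)
$S{\left(M \right)} = M$ ($S{\left(M \right)} = 0 + M = M$)
$S{\left(P \right)} - -120 = 9 - -120 = 9 + 120 = 129$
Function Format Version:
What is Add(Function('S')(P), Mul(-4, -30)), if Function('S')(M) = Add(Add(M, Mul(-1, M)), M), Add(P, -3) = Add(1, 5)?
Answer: 129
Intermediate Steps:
P = 9 (P = Add(3, Add(1, 5)) = Add(3, 6) = 9)
Function('S')(M) = M (Function('S')(M) = Add(0, M) = M)
Add(Function('S')(P), Mul(-4, -30)) = Add(9, Mul(-4, -30)) = Add(9, 120) = 129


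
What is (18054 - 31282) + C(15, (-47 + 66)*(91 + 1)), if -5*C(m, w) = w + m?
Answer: -67903/5 ≈ -13581.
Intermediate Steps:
C(m, w) = -m/5 - w/5 (C(m, w) = -(w + m)/5 = -(m + w)/5 = -m/5 - w/5)
(18054 - 31282) + C(15, (-47 + 66)*(91 + 1)) = (18054 - 31282) + (-⅕*15 - (-47 + 66)*(91 + 1)/5) = -13228 + (-3 - 19*92/5) = -13228 + (-3 - ⅕*1748) = -13228 + (-3 - 1748/5) = -13228 - 1763/5 = -67903/5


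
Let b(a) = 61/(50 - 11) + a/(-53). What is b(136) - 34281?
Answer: -70860898/2067 ≈ -34282.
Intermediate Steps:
b(a) = 61/39 - a/53 (b(a) = 61/39 + a*(-1/53) = 61*(1/39) - a/53 = 61/39 - a/53)
b(136) - 34281 = (61/39 - 1/53*136) - 34281 = (61/39 - 136/53) - 34281 = -2071/2067 - 34281 = -70860898/2067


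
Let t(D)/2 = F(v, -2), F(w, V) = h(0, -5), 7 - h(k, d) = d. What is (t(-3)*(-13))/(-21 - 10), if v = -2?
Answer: 312/31 ≈ 10.065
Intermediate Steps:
h(k, d) = 7 - d
F(w, V) = 12 (F(w, V) = 7 - 1*(-5) = 7 + 5 = 12)
t(D) = 24 (t(D) = 2*12 = 24)
(t(-3)*(-13))/(-21 - 10) = (24*(-13))/(-21 - 10) = -312/(-31) = -312*(-1/31) = 312/31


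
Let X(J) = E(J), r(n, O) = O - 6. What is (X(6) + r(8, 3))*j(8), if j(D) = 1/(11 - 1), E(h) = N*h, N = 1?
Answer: 3/10 ≈ 0.30000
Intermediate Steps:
r(n, O) = -6 + O
E(h) = h (E(h) = 1*h = h)
X(J) = J
j(D) = 1/10
(X(6) + r(8, 3))*j(8) = (6 + (-6 + 3))*(1/10) = (6 - 3)*(1/10) = 3*(1/10) = 3/10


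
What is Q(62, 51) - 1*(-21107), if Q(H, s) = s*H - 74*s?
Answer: 20495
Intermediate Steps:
Q(H, s) = -74*s + H*s (Q(H, s) = H*s - 74*s = -74*s + H*s)
Q(62, 51) - 1*(-21107) = 51*(-74 + 62) - 1*(-21107) = 51*(-12) + 21107 = -612 + 21107 = 20495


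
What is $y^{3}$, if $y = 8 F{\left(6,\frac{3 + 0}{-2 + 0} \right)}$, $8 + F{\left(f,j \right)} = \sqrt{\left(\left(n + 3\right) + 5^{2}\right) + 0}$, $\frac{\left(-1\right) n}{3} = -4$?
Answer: $-753664 + 237568 \sqrt{10} \approx -2408.0$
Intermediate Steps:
$n = 12$ ($n = \left(-3\right) \left(-4\right) = 12$)
$F{\left(f,j \right)} = -8 + 2 \sqrt{10}$ ($F{\left(f,j \right)} = -8 + \sqrt{\left(\left(12 + 3\right) + 5^{2}\right) + 0} = -8 + \sqrt{\left(15 + 25\right) + 0} = -8 + \sqrt{40 + 0} = -8 + \sqrt{40} = -8 + 2 \sqrt{10}$)
$y = -64 + 16 \sqrt{10}$ ($y = 8 \left(-8 + 2 \sqrt{10}\right) = -64 + 16 \sqrt{10} \approx -13.404$)
$y^{3} = \left(-64 + 16 \sqrt{10}\right)^{3}$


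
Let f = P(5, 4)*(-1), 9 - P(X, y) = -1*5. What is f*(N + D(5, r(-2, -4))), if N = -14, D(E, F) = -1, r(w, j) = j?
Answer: 210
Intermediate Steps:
P(X, y) = 14 (P(X, y) = 9 - (-1)*5 = 9 - 1*(-5) = 9 + 5 = 14)
f = -14 (f = 14*(-1) = -14)
f*(N + D(5, r(-2, -4))) = -14*(-14 - 1) = -14*(-15) = 210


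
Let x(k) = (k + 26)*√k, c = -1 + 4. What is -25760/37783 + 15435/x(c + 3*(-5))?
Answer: -25760/37783 - 735*I*√3/4 ≈ -0.68179 - 318.26*I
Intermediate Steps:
c = 3
x(k) = √k*(26 + k) (x(k) = (26 + k)*√k = √k*(26 + k))
-25760/37783 + 15435/x(c + 3*(-5)) = -25760/37783 + 15435/((√(3 + 3*(-5))*(26 + (3 + 3*(-5))))) = -25760*1/37783 + 15435/((√(3 - 15)*(26 + (3 - 15)))) = -25760/37783 + 15435/((√(-12)*(26 - 12))) = -25760/37783 + 15435/(((2*I*√3)*14)) = -25760/37783 + 15435/((28*I*√3)) = -25760/37783 + 15435*(-I*√3/84) = -25760/37783 - 735*I*√3/4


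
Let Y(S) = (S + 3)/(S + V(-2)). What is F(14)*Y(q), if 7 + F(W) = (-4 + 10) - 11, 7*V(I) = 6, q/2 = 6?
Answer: -14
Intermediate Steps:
q = 12 (q = 2*6 = 12)
V(I) = 6/7 (V(I) = (⅐)*6 = 6/7)
F(W) = -12 (F(W) = -7 + ((-4 + 10) - 11) = -7 + (6 - 11) = -7 - 5 = -12)
Y(S) = (3 + S)/(6/7 + S) (Y(S) = (S + 3)/(S + 6/7) = (3 + S)/(6/7 + S))
F(14)*Y(q) = -84*(3 + 12)/(6 + 7*12) = -84*15/(6 + 84) = -84*15/90 = -12*7/6 = -14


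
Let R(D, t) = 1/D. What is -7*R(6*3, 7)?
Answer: -7/18 ≈ -0.38889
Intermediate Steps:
-7*R(6*3, 7) = -7/(6*3) = -7/18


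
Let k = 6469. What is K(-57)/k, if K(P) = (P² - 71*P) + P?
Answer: 7239/6469 ≈ 1.1190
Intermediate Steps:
K(P) = P² - 70*P
K(-57)/k = -57*(-70 - 57)/6469 = -57*(-127)*(1/6469) = 7239*(1/6469) = 7239/6469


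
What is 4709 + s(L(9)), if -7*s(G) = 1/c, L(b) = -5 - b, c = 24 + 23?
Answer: 1549260/329 ≈ 4709.0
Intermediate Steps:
c = 47
s(G) = -1/329 (s(G) = -1/7/47 = -1/7*1/47 = -1/329)
4709 + s(L(9)) = 4709 - 1/329 = 1549260/329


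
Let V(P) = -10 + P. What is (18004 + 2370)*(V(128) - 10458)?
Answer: -210667160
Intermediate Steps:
(18004 + 2370)*(V(128) - 10458) = (18004 + 2370)*((-10 + 128) - 10458) = 20374*(118 - 10458) = 20374*(-10340) = -210667160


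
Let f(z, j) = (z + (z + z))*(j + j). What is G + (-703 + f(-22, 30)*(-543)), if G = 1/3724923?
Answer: 8007008807572/3724923 ≈ 2.1496e+6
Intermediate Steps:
G = 1/3724923 ≈ 2.6846e-7
f(z, j) = 6*j*z (f(z, j) = (z + 2*z)*(2*j) = (3*z)*(2*j) = 6*j*z)
G + (-703 + f(-22, 30)*(-543)) = 1/3724923 + (-703 + (6*30*(-22))*(-543)) = 1/3724923 + (-703 - 3960*(-543)) = 1/3724923 + (-703 + 2150280) = 1/3724923 + 2149577 = 8007008807572/3724923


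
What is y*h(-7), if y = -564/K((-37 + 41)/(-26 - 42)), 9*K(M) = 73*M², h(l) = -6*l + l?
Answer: -51343740/73 ≈ -7.0334e+5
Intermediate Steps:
h(l) = -5*l
K(M) = 73*M²/9 (K(M) = (73*M²)/9 = 73*M²/9)
y = -1466964/73 (y = -564*9*(-26 - 42)²/(73*(-37 + 41)²) = -564/(73*(4/(-68))²/9) = -564/(73*(4*(-1/68))²/9) = -564/(73*(-1/17)²/9) = -564/((73/9)*(1/289)) = -564/73/2601 = -564*2601/73 = -1466964/73 ≈ -20095.)
y*h(-7) = -(-7334820)*(-7)/73 = -1466964/73*35 = -51343740/73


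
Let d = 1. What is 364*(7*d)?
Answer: 2548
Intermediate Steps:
364*(7*d) = 364*(7*1) = 364*7 = 2548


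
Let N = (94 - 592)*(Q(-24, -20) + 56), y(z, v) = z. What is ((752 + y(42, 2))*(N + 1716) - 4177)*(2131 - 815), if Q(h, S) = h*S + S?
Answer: -266719332740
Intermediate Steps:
Q(h, S) = S + S*h (Q(h, S) = S*h + S = S + S*h)
N = -256968 (N = (94 - 592)*(-20*(1 - 24) + 56) = -498*(-20*(-23) + 56) = -498*(460 + 56) = -498*516 = -256968)
((752 + y(42, 2))*(N + 1716) - 4177)*(2131 - 815) = ((752 + 42)*(-256968 + 1716) - 4177)*(2131 - 815) = (794*(-255252) - 4177)*1316 = (-202670088 - 4177)*1316 = -202674265*1316 = -266719332740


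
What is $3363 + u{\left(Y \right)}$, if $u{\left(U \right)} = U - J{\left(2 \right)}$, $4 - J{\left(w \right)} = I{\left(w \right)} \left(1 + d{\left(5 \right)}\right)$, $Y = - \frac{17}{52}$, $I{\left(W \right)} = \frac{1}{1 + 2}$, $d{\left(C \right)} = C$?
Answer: $\frac{174755}{52} \approx 3360.7$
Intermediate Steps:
$I{\left(W \right)} = \frac{1}{3}$
$Y = - \frac{17}{52}$ ($Y = \left(-17\right) \frac{1}{52} = - \frac{17}{52} \approx -0.32692$)
$J{\left(w \right)} = 2$ ($J{\left(w \right)} = 4 - \frac{1 + 5}{3} = 4 - \frac{1}{3} \cdot 6 = 4 - 2 = 2$)
$u{\left(U \right)} = -2 + U$ ($u{\left(U \right)} = U - 2 = -2 + U$)
$3363 + u{\left(Y \right)} = 3363 - \frac{121}{52} = \frac{174755}{52}$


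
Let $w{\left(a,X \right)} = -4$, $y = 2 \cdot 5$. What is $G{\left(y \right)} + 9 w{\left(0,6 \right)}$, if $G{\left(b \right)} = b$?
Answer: $-26$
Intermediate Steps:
$y = 10$
$G{\left(y \right)} + 9 w{\left(0,6 \right)} = 10 + 9 \left(-4\right) = 10 - 36 = -26$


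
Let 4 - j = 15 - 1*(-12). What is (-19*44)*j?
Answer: 19228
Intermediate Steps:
j = -23 (j = 4 - (15 - 1*(-12)) = 4 - (15 + 12) = 4 - 1*27 = 4 - 27 = -23)
(-19*44)*j = -19*44*(-23) = -836*(-23) = 19228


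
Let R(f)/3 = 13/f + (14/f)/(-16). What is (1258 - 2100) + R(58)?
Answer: -390397/464 ≈ -841.37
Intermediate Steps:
R(f) = 291/(8*f) (R(f) = 3*(13/f + (14/f)/(-16)) = 3*(13/f + (14/f)*(-1/16)) = 3*(13/f - 7/(8*f)) = 3*(97/(8*f)) = 291/(8*f))
(1258 - 2100) + R(58) = (1258 - 2100) + (291/8)/58 = -842 + (291/8)*(1/58) = -842 + 291/464 = -390397/464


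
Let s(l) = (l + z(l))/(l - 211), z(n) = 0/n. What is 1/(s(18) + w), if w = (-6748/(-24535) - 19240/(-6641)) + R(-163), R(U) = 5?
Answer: 4492404065/36293797567 ≈ 0.12378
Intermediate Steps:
z(n) = 0
s(l) = l/(-211 + l) (s(l) = (l + 0)/(l - 211) = l/(-211 + l))
w = 190221649/23276705 (w = (-6748/(-24535) - 19240/(-6641)) + 5 = (-6748*(-1/24535) - 19240*(-1/6641)) + 5 = (964/3505 + 19240/6641) + 5 = 73838124/23276705 + 5 = 190221649/23276705 ≈ 8.1722)
1/(s(18) + w) = 1/(18/(-211 + 18) + 190221649/23276705) = 1/(18/(-193) + 190221649/23276705) = 1/(18*(-1/193) + 190221649/23276705) = 1/(-18/193 + 190221649/23276705) = 1/(36293797567/4492404065) = 4492404065/36293797567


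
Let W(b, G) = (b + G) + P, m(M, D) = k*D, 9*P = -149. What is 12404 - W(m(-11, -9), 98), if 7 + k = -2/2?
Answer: 110255/9 ≈ 12251.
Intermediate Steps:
k = -8 (k = -7 - 2/2 = -7 - 2*½ = -7 - 1 = -8)
P = -149/9 (P = (⅑)*(-149) = -149/9 ≈ -16.556)
m(M, D) = -8*D
W(b, G) = -149/9 + G + b (W(b, G) = (b + G) - 149/9 = (G + b) - 149/9 = -149/9 + G + b)
12404 - W(m(-11, -9), 98) = 12404 - (-149/9 + 98 - 8*(-9)) = 12404 - (-149/9 + 98 + 72) = 12404 - 1*1381/9 = 12404 - 1381/9 = 110255/9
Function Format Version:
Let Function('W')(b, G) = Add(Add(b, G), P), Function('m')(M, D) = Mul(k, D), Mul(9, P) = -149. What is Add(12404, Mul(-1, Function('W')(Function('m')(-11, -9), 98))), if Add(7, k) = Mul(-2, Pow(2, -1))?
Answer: Rational(110255, 9) ≈ 12251.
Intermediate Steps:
k = -8 (k = Add(-7, Mul(-2, Pow(2, -1))) = Add(-7, Mul(-2, Rational(1, 2))) = Add(-7, -1) = -8)
P = Rational(-149, 9) (P = Mul(Rational(1, 9), -149) = Rational(-149, 9) ≈ -16.556)
Function('m')(M, D) = Mul(-8, D)
Function('W')(b, G) = Add(Rational(-149, 9), G, b) (Function('W')(b, G) = Add(Add(b, G), Rational(-149, 9)) = Add(Add(G, b), Rational(-149, 9)) = Add(Rational(-149, 9), G, b))
Add(12404, Mul(-1, Function('W')(Function('m')(-11, -9), 98))) = Add(12404, Mul(-1, Add(Rational(-149, 9), 98, Mul(-8, -9)))) = Add(12404, Mul(-1, Add(Rational(-149, 9), 98, 72))) = Add(12404, Mul(-1, Rational(1381, 9))) = Add(12404, Rational(-1381, 9)) = Rational(110255, 9)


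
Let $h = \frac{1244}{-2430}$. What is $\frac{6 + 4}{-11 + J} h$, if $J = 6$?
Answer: $\frac{1244}{1215} \approx 1.0239$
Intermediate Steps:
$h = - \frac{622}{1215}$ ($h = 1244 \left(- \frac{1}{2430}\right) = - \frac{622}{1215} \approx -0.51193$)
$\frac{6 + 4}{-11 + J} h = \frac{6 + 4}{-11 + 6} \left(- \frac{622}{1215}\right) = \frac{10}{-5} \left(- \frac{622}{1215}\right) = 10 \left(- \frac{1}{5}\right) \left(- \frac{622}{1215}\right) = \left(-2\right) \left(- \frac{622}{1215}\right) = \frac{1244}{1215}$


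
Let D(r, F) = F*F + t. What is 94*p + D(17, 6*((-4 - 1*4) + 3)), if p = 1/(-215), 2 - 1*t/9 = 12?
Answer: 174056/215 ≈ 809.56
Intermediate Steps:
t = -90 (t = 18 - 9*12 = 18 - 108 = -90)
p = -1/215 ≈ -0.0046512
D(r, F) = -90 + F² (D(r, F) = F*F - 90 = F² - 90 = -90 + F²)
94*p + D(17, 6*((-4 - 1*4) + 3)) = 94*(-1/215) + (-90 + (6*((-4 - 1*4) + 3))²) = -94/215 + (-90 + (6*((-4 - 4) + 3))²) = -94/215 + (-90 + (6*(-8 + 3))²) = -94/215 + (-90 + (6*(-5))²) = -94/215 + (-90 + (-30)²) = -94/215 + (-90 + 900) = -94/215 + 810 = 174056/215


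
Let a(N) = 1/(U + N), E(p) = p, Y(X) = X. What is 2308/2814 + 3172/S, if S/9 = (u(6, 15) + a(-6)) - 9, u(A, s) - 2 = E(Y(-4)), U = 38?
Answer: -3568478/113967 ≈ -31.311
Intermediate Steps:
a(N) = 1/(38 + N)
u(A, s) = -2 (u(A, s) = 2 - 4 = -2)
S = -3159/32 (S = 9*((-2 + 1/(38 - 6)) - 9) = 9*((-2 + 1/32) - 9) = 9*(-63/32 - 9) = 9*(-351/32) = -3159/32 ≈ -98.719)
2308/2814 + 3172/S = 2308/2814 + 3172/(-3159/32) = 2308*(1/2814) + 3172*(-32/3159) = 1154/1407 - 7808/243 = -3568478/113967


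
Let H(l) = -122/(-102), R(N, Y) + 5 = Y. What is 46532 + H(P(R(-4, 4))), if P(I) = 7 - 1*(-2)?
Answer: 2373193/51 ≈ 46533.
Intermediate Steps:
R(N, Y) = -5 + Y
P(I) = 9 (P(I) = 7 + 2 = 9)
H(l) = 61/51 (H(l) = -122*(-1/102) = 61/51)
46532 + H(P(R(-4, 4))) = 46532 + 61/51 = 2373193/51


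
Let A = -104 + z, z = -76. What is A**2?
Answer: 32400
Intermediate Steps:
A = -180 (A = -104 - 76 = -180)
A**2 = (-180)**2 = 32400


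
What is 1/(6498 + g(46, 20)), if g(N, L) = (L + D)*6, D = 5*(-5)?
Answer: 1/6468 ≈ 0.00015461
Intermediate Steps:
D = -25
g(N, L) = -150 + 6*L (g(N, L) = (L - 25)*6 = (-25 + L)*6 = -150 + 6*L)
1/(6498 + g(46, 20)) = 1/(6498 + (-150 + 6*20)) = 1/(6498 + (-150 + 120)) = 1/(6498 - 30) = 1/6468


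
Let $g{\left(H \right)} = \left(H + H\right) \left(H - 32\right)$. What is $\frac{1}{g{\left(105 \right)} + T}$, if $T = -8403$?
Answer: $\frac{1}{6927} \approx 0.00014436$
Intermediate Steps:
$g{\left(H \right)} = 2 H \left(-32 + H\right)$
$\frac{1}{g{\left(105 \right)} + T} = \frac{1}{2 \cdot 105 \left(-32 + 105\right) - 8403} = \frac{1}{2 \cdot 105 \cdot 73 - 8403} = \frac{1}{15330 - 8403} = \frac{1}{6927}$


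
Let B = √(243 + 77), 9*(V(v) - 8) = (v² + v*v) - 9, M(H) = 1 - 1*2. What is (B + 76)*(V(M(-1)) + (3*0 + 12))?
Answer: 13148/9 + 1384*√5/9 ≈ 1804.7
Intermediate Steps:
M(H) = -1 (M(H) = 1 - 2 = -1)
V(v) = 7 + 2*v²/9 (V(v) = 8 + ((v² + v*v) - 9)/9 = 8 + ((v² + v²) - 9)/9 = 8 + (2*v² - 9)/9 = 8 + (-9 + 2*v²)/9 = 8 + (-1 + 2*v²/9) = 7 + 2*v²/9)
B = 8*√5 (B = √320 = 8*√5 ≈ 17.889)
(B + 76)*(V(M(-1)) + (3*0 + 12)) = (8*√5 + 76)*((7 + (2/9)*(-1)²) + (3*0 + 12)) = (76 + 8*√5)*((7 + (2/9)*1) + (0 + 12)) = (76 + 8*√5)*((7 + 2/9) + 12) = (76 + 8*√5)*(65/9 + 12) = (76 + 8*√5)*(173/9) = 13148/9 + 1384*√5/9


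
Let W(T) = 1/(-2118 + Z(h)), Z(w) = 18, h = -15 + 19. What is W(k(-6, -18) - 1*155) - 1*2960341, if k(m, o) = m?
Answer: -6216716101/2100 ≈ -2.9603e+6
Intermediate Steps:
h = 4
W(T) = -1/2100 (W(T) = 1/(-2118 + 18) = 1/(-2100) = -1/2100)
W(k(-6, -18) - 1*155) - 1*2960341 = -1/2100 - 1*2960341 = -1/2100 - 2960341 = -6216716101/2100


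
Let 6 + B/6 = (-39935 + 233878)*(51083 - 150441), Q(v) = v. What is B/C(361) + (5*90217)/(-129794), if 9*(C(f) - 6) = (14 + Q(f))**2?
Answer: -2143803528600005/289830002 ≈ -7.3968e+6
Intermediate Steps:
B = -115618731600 (B = -36 + 6*((-39935 + 233878)*(51083 - 150441)) = -36 + 6*(193943*(-99358)) = -36 + 6*(-19269788594) = -36 - 115618731564 = -115618731600)
C(f) = 6 + (14 + f)**2/9
B/C(361) + (5*90217)/(-129794) = -115618731600/(6 + (14 + 361)**2/9) + (5*90217)/(-129794) = -115618731600/(6 + (1/9)*375**2) + 451085*(-1/129794) = -115618731600/(6 + (1/9)*140625) - 451085/129794 = -115618731600/(6 + 15625) - 451085/129794 = -115618731600/15631 - 451085/129794 = -2143803528600005/289830002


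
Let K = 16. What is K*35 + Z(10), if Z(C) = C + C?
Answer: 580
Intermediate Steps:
Z(C) = 2*C
K*35 + Z(10) = 16*35 + 2*10 = 560 + 20 = 580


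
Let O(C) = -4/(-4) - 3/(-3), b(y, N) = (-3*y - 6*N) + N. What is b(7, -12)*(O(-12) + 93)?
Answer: 3705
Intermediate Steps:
b(y, N) = -5*N - 3*y (b(y, N) = (-6*N - 3*y) + N = -5*N - 3*y)
O(C) = 2 (O(C) = -4*(-¼) - 3*(-⅓) = 1 + 1 = 2)
b(7, -12)*(O(-12) + 93) = (-5*(-12) - 3*7)*(2 + 93) = (60 - 21)*95 = 39*95 = 3705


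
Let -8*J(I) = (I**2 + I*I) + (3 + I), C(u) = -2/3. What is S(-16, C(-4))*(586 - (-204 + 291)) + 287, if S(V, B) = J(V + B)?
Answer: -2412959/72 ≈ -33513.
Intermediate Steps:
C(u) = -2/3 (C(u) = -2*1/3 = -2/3)
J(I) = -3/8 - I**2/4 - I/8 (J(I) = -((I**2 + I*I) + (3 + I))/8 = -((I**2 + I**2) + (3 + I))/8 = -(2*I**2 + (3 + I))/8 = -(3 + I + 2*I**2)/8 = -3/8 - I**2/4 - I/8)
S(V, B) = -3/8 - (B + V)**2/4 - B/8 - V/8 (S(V, B) = -3/8 - (V + B)**2/4 - (V + B)/8 = -3/8 - (B + V)**2/4 - (B + V)/8 = -3/8 - (B + V)**2/4 + (-B/8 - V/8) = -3/8 - (B + V)**2/4 - B/8 - V/8)
S(-16, C(-4))*(586 - (-204 + 291)) + 287 = (-3/8 - (-2/3 - 16)**2/4 - 1/8*(-2/3) - 1/8*(-16))*(586 - (-204 + 291)) + 287 = (-3/8 - (-50/3)**2/4 + 1/12 + 2)*(586 - 1*87) + 287 = (-3/8 - 1/4*2500/9 + 1/12 + 2)*(586 - 87) + 287 = (-3/8 - 625/9 + 1/12 + 2)*499 + 287 = -4877/72*499 + 287 = -2433623/72 + 287 = -2412959/72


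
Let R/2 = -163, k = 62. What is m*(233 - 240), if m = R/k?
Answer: 1141/31 ≈ 36.806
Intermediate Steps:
R = -326 (R = 2*(-163) = -326)
m = -163/31 (m = -326/62 = -326*1/62 = -163/31 ≈ -5.2581)
m*(233 - 240) = -163*(233 - 240)/31 = -163/31*(-7) = 1141/31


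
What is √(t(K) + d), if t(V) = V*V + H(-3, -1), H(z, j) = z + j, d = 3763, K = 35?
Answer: 2*√1246 ≈ 70.597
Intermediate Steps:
H(z, j) = j + z
t(V) = -4 + V² (t(V) = V*V + (-1 - 3) = V² - 4 = -4 + V²)
√(t(K) + d) = √((-4 + 35²) + 3763) = √((-4 + 1225) + 3763) = √(1221 + 3763) = √4984 = 2*√1246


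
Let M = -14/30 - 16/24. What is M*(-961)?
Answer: 16337/15 ≈ 1089.1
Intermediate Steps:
M = -17/15 (M = -14*1/30 - 16*1/24 = -7/15 - ⅔ = -17/15 ≈ -1.1333)
M*(-961) = -17/15*(-961) = 16337/15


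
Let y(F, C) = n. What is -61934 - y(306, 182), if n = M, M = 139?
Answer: -62073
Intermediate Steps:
n = 139
y(F, C) = 139
-61934 - y(306, 182) = -61934 - 1*139 = -61934 - 139 = -62073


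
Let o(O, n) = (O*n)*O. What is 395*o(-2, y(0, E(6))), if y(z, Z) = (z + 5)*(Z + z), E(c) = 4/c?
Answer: 15800/3 ≈ 5266.7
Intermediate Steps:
y(z, Z) = (5 + z)*(Z + z)
o(O, n) = n*O²
395*o(-2, y(0, E(6))) = 395*((0² + 5*(4/6) + 5*0 + (4/6)*0)*(-2)²) = 395*((0 + 5*(4*(⅙)) + 0 + (4*(⅙))*0)*4) = 395*((0 + 5*(⅔) + 0 + (⅔)*0)*4) = 395*((0 + 10/3 + 0 + 0)*4) = 395*((10/3)*4) = 395*(40/3) = 15800/3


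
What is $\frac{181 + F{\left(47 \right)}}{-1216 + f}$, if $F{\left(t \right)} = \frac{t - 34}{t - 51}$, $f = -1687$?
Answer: $- \frac{711}{11612} \approx -0.06123$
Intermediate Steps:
$F{\left(t \right)} = \frac{-34 + t}{-51 + t}$
$\frac{181 + F{\left(47 \right)}}{-1216 + f} = \frac{181 + \frac{-34 + 47}{-51 + 47}}{-1216 - 1687} = \frac{181 + \frac{1}{-4} \cdot 13}{-2903} = \left(181 - \frac{13}{4}\right) \left(- \frac{1}{2903}\right) = \frac{711}{4} \left(- \frac{1}{2903}\right) = - \frac{711}{11612}$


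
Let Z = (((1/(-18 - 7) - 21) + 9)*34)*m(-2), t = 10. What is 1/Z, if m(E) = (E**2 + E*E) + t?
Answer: -25/184212 ≈ -0.00013571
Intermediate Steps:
m(E) = 10 + 2*E**2 (m(E) = (E**2 + E*E) + 10 = (E**2 + E**2) + 10 = 2*E**2 + 10 = 10 + 2*E**2)
Z = -184212/25 (Z = (((1/(-18 - 7) - 21) + 9)*34)*(10 + 2*(-2)**2) = (((1/(-25) - 21) + 9)*34)*(10 + 2*4) = (((-1/25 - 21) + 9)*34)*(10 + 8) = ((-526/25 + 9)*34)*18 = -301/25*34*18 = -10234/25*18 = -184212/25 ≈ -7368.5)
1/Z = 1/(-184212/25) = -25/184212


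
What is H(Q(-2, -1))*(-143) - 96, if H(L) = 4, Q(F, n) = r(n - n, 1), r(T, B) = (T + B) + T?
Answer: -668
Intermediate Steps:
r(T, B) = B + 2*T (r(T, B) = (B + T) + T = B + 2*T)
Q(F, n) = 1 (Q(F, n) = 1 + 2*(n - n) = 1 + 2*0 = 1 + 0 = 1)
H(Q(-2, -1))*(-143) - 96 = 4*(-143) - 96 = -572 - 96 = -668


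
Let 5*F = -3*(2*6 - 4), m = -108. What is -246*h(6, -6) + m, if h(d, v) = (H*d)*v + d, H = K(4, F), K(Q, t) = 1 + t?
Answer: -176184/5 ≈ -35237.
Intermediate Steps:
F = -24/5 (F = (-3*(2*6 - 4))/5 = (-3*(12 - 4))/5 = (-3*8)/5 = (⅕)*(-24) = -24/5 ≈ -4.8000)
H = -19/5 (H = 1 - 24/5 = -19/5 ≈ -3.8000)
h(d, v) = d - 19*d*v/5 (h(d, v) = (-19*d/5)*v + d = -19*d*v/5 + d = d - 19*d*v/5)
-246*h(6, -6) + m = -246*6*(5 - 19*(-6))/5 - 108 = -246*6*(5 + 114)/5 - 108 = -246*6*119/5 - 108 = -246*714/5 - 108 = -175644/5 - 108 = -176184/5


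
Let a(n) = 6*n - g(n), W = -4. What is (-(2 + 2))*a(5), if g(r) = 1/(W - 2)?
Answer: -362/3 ≈ -120.67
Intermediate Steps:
g(r) = -⅙ (g(r) = 1/(-4 - 2) = 1/(-6) = -⅙)
a(n) = ⅙ + 6*n (a(n) = 6*n - 1*(-⅙) = 6*n + ⅙ = ⅙ + 6*n)
(-(2 + 2))*a(5) = (-(2 + 2))*(⅙ + 6*5) = (-1*4)*(⅙ + 30) = -4*181/6 = -362/3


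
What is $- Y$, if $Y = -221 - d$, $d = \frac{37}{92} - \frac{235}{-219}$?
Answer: $\frac{4482431}{20148} \approx 222.48$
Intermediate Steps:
$d = \frac{29723}{20148}$ ($d = 37 \cdot \frac{1}{92} - - \frac{235}{219} = \frac{37}{92} + \frac{235}{219} = \frac{29723}{20148} \approx 1.4752$)
$Y = - \frac{4482431}{20148}$ ($Y = -221 - \frac{29723}{20148} = - \frac{4482431}{20148} \approx -222.48$)
$- Y = \left(-1\right) \left(- \frac{4482431}{20148}\right) = \frac{4482431}{20148}$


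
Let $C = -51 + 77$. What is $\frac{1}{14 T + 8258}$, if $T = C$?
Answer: $\frac{1}{8622} \approx 0.00011598$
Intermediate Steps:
$C = 26$
$T = 26$
$\frac{1}{14 T + 8258} = \frac{1}{14 \cdot 26 + 8258} = \frac{1}{364 + 8258} = \frac{1}{8622}$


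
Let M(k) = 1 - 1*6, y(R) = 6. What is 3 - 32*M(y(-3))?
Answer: 163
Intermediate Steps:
M(k) = -5 (M(k) = 1 - 6 = -5)
3 - 32*M(y(-3)) = 3 - 32*(-5) = 3 + 160 = 163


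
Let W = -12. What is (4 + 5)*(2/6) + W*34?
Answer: -405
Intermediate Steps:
(4 + 5)*(2/6) + W*34 = (4 + 5)*(2/6) - 12*34 = 9*(2*(1/6)) - 408 = 9*(1/3) - 408 = 3 - 408 = -405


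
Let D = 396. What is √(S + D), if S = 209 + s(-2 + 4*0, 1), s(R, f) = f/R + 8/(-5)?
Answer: √60290/10 ≈ 24.554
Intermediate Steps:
s(R, f) = -8/5 + f/R (s(R, f) = f/R + 8*(-⅕) = f/R - 8/5 = -8/5 + f/R)
S = 2069/10 (S = 209 + (-8/5 + 1/(-2 + 4*0)) = 209 + (-8/5 + 1/(-2 + 0)) = 209 + (-8/5 + 1/(-2)) = 209 + (-8/5 + 1*(-½)) = 209 + (-8/5 - ½) = 209 - 21/10 = 2069/10 ≈ 206.90)
√(S + D) = √(2069/10 + 396) = √(6029/10) = √60290/10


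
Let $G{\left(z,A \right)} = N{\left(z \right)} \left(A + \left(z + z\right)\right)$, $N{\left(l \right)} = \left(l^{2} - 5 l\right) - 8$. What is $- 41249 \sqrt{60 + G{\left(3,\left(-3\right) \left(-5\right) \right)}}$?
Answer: $- 123747 i \sqrt{26} \approx - 6.3099 \cdot 10^{5} i$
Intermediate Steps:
$N{\left(l \right)} = -8 + l^{2} - 5 l$ ($N{\left(l \right)} = \left(l^{2} - 5 l\right) - 8 = -8 + l^{2} - 5 l$)
$G{\left(z,A \right)} = \left(A + 2 z\right) \left(-8 + z^{2} - 5 z\right)$ ($G{\left(z,A \right)} = \left(-8 + z^{2} - 5 z\right) \left(A + \left(z + z\right)\right) = \left(-8 + z^{2} - 5 z\right) \left(A + 2 z\right) = \left(A + 2 z\right) \left(-8 + z^{2} - 5 z\right)$)
$- 41249 \sqrt{60 + G{\left(3,\left(-3\right) \left(-5\right) \right)}} = - 41249 \sqrt{60 - \left(\left(-3\right) \left(-5\right) + 2 \cdot 3\right) \left(8 - 3^{2} + 5 \cdot 3\right)} = - 41249 \sqrt{60 - \left(15 + 6\right) \left(8 - 9 + 15\right)} = - 41249 \sqrt{60 - 21 \left(8 - 9 + 15\right)} = - 41249 \sqrt{60 - 21 \cdot 14} = - 41249 \sqrt{60 - 294} = - 41249 \sqrt{-234} = - 41249 \cdot 3 i \sqrt{26} = - 123747 i \sqrt{26}$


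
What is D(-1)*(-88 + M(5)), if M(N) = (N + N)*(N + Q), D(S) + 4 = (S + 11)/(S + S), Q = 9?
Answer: -468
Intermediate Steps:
D(S) = -4 + (11 + S)/(2*S) (D(S) = -4 + (S + 11)/(S + S) = -4 + (11 + S)/((2*S)) = -4 + (11 + S)*(1/(2*S)) = -4 + (11 + S)/(2*S))
M(N) = 2*N*(9 + N) (M(N) = (N + N)*(N + 9) = (2*N)*(9 + N) = 2*N*(9 + N))
D(-1)*(-88 + M(5)) = ((½)*(11 - 7*(-1))/(-1))*(-88 + 2*5*(9 + 5)) = ((½)*(-1)*(11 + 7))*(-88 + 2*5*14) = ((½)*(-1)*18)*(-88 + 140) = -9*52 = -468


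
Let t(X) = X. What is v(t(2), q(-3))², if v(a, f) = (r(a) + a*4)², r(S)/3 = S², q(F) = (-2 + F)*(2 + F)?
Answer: 160000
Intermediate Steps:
r(S) = 3*S²
v(a, f) = (3*a² + 4*a)² (v(a, f) = (3*a² + a*4)² = (3*a² + 4*a)²)
v(t(2), q(-3))² = (2²*(4 + 3*2)²)² = (4*(4 + 6)²)² = (4*10²)² = (4*100)² = 400² = 160000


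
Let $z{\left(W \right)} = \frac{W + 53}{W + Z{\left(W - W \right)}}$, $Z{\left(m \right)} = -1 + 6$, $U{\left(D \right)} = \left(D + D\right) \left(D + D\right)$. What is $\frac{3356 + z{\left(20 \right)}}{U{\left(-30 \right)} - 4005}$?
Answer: $- \frac{27991}{3375} \approx -8.2936$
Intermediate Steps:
$U{\left(D \right)} = 4 D^{2}$ ($U{\left(D \right)} = 2 D 2 D = 4 D^{2}$)
$Z{\left(m \right)} = 5$
$z{\left(W \right)} = \frac{53 + W}{5 + W}$ ($z{\left(W \right)} = \frac{W + 53}{W + 5} = \frac{53 + W}{5 + W}$)
$\frac{3356 + z{\left(20 \right)}}{U{\left(-30 \right)} - 4005} = \frac{3356 + \frac{53 + 20}{5 + 20}}{4 \left(-30\right)^{2} - 4005} = \frac{3356 + \frac{1}{25} \cdot 73}{4 \cdot 900 - 4005} = \frac{3356 + \frac{1}{25} \cdot 73}{3600 - 4005} = \frac{3356 + \frac{73}{25}}{-405} = \frac{83973}{25} \left(- \frac{1}{405}\right) = - \frac{27991}{3375}$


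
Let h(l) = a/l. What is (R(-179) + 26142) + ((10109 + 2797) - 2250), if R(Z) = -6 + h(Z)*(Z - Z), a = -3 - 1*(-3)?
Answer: 36792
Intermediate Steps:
a = 0 (a = -3 + 3 = 0)
h(l) = 0 (h(l) = 0/l = 0)
R(Z) = -6 (R(Z) = -6 + 0*(Z - Z) = -6 + 0*0 = -6 + 0 = -6)
(R(-179) + 26142) + ((10109 + 2797) - 2250) = (-6 + 26142) + ((10109 + 2797) - 2250) = 26136 + (12906 - 2250) = 26136 + 10656 = 36792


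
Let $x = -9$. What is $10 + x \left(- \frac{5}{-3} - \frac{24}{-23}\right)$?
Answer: $- \frac{331}{23} \approx -14.391$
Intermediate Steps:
$10 + x \left(- \frac{5}{-3} - \frac{24}{-23}\right) = 10 - 9 \left(- \frac{5}{-3} - \frac{24}{-23}\right) = 10 - 9 \left(\left(-5\right) \left(- \frac{1}{3}\right) - - \frac{24}{23}\right) = 10 - 9 \left(\frac{5}{3} + \frac{24}{23}\right) = 10 - \frac{561}{23} = - \frac{331}{23}$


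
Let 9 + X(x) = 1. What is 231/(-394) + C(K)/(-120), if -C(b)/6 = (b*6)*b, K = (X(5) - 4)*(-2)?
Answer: 339261/1970 ≈ 172.21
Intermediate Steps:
X(x) = -8 (X(x) = -9 + 1 = -8)
K = 24 (K = (-8 - 4)*(-2) = -12*(-2) = 24)
C(b) = -36*b**2 (C(b) = -6*b*6*b = -6*6*b*b = -36*b**2)
231/(-394) + C(K)/(-120) = 231/(-394) - 36*24**2/(-120) = 231*(-1/394) - 36*576*(-1/120) = -231/394 - 20736*(-1/120) = -231/394 + 864/5 = 339261/1970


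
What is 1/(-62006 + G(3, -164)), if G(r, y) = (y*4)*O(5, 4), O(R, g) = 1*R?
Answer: -1/65286 ≈ -1.5317e-5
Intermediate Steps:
O(R, g) = R
G(r, y) = 20*y (G(r, y) = (y*4)*5 = (4*y)*5 = 20*y)
1/(-62006 + G(3, -164)) = 1/(-62006 + 20*(-164)) = 1/(-62006 - 3280) = 1/(-65286) = -1/65286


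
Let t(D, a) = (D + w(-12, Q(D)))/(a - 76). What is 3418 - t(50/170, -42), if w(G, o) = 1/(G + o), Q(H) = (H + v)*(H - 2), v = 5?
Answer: 41673881101/12192468 ≈ 3418.0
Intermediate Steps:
Q(H) = (-2 + H)*(5 + H) (Q(H) = (H + 5)*(H - 2) = (5 + H)*(-2 + H) = (-2 + H)*(5 + H))
t(D, a) = (D + 1/(-22 + D² + 3*D))/(-76 + a) (t(D, a) = (D + 1/(-12 + (-10 + D² + 3*D)))/(a - 76) = (D + 1/(-22 + D² + 3*D))/(-76 + a))
3418 - t(50/170, -42) = 3418 - (1 + (50/170)*(-22 + (50/170)² + 3*(50/170)))/((-76 - 42)*(-22 + (50/170)² + 3*(50/170))) = 3418 - (1 + (50*(1/170))*(-22 + (50*(1/170))² + 3*(50*(1/170))))/((-118)*(-22 + (50*(1/170))² + 3*(50*(1/170)))) = 3418 - (-1)*(1 + 5*(-22 + (5/17)² + 3*(5/17))/17)/(118*(-22 + (5/17)² + 3*(5/17))) = 3418 - (-1)*(1 + 5*(-22 + 25/289 + 15/17)/17)/(118*(-22 + 25/289 + 15/17)) = 3418 - (-1)*(1 + (5/17)*(-6078/289))/(118*(-6078/289)) = 3418 - (-1)*(-289)*(1 - 30390/4913)/(118*6078) = 3418 - (-1)*(-289)*(-25477)/(118*6078*4913) = 3418 - 1*(-25477/12192468) = 3418 + 25477/12192468 = 41673881101/12192468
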